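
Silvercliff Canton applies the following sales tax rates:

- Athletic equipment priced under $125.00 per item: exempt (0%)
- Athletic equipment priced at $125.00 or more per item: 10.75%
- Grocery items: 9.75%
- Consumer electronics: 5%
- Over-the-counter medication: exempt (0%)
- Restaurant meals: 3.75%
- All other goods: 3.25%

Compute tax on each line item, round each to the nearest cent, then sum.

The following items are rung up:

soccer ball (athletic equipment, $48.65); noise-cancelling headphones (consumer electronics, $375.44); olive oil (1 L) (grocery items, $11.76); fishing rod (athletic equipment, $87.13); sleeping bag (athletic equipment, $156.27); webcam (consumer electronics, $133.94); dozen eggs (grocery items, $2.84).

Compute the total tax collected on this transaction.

Soccer ball $48.65: athletic equipment, under $125.00 → 0% → $0.00
Noise-cancelling headphones $375.44: consumer electronics → 5% → $18.77
Olive oil (1 L) $11.76: grocery items → 9.75% → $1.15
Fishing rod $87.13: athletic equipment, under $125.00 → 0% → $0.00
Sleeping bag $156.27: athletic equipment, $125.00 or more → 10.75% → $16.80
Webcam $133.94: consumer electronics → 5% → $6.70
Dozen eggs $2.84: grocery items → 9.75% → $0.28
Total tax = $18.77 + $1.15 + $16.80 + $6.70 + $0.28 = $43.70

$43.70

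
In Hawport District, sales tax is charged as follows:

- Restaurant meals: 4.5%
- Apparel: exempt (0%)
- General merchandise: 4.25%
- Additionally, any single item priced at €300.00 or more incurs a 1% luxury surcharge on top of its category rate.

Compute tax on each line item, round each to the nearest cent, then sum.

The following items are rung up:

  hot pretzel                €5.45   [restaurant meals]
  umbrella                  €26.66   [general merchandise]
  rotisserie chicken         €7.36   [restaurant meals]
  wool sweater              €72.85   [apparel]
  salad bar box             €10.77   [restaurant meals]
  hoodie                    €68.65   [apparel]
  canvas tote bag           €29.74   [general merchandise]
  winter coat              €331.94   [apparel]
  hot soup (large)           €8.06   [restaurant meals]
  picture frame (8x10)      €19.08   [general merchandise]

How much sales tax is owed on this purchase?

Hot pretzel €5.45: restaurant meals → 4.5% → €0.25
Umbrella €26.66: general merchandise → 4.25% → €1.13
Rotisserie chicken €7.36: restaurant meals → 4.5% → €0.33
Wool sweater €72.85: apparel → 0% → €0.00
Salad bar box €10.77: restaurant meals → 4.5% → €0.48
Hoodie €68.65: apparel → 0% → €0.00
Canvas tote bag €29.74: general merchandise → 4.25% → €1.26
Winter coat €331.94: apparel → 0% + 1% surcharge = 1% → €3.32
Hot soup (large) €8.06: restaurant meals → 4.5% → €0.36
Picture frame (8x10) €19.08: general merchandise → 4.25% → €0.81
Total tax = €0.25 + €1.13 + €0.33 + €0.48 + €1.26 + €3.32 + €0.36 + €0.81 = €7.94

€7.94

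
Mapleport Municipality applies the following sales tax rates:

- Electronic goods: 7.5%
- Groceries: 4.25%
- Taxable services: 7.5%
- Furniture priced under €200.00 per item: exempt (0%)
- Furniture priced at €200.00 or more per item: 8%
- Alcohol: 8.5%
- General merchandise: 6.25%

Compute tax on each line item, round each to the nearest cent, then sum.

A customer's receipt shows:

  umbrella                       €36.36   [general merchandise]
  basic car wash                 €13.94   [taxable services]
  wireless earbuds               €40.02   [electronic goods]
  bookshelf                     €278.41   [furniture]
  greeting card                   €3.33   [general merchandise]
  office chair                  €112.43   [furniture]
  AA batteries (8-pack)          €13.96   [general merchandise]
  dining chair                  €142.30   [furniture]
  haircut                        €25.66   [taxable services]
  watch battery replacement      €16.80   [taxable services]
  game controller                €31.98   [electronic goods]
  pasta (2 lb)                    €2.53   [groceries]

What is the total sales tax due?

€35.36

Umbrella €36.36: general merchandise → 6.25% → €2.27
Basic car wash €13.94: taxable services → 7.5% → €1.05
Wireless earbuds €40.02: electronic goods → 7.5% → €3.00
Bookshelf €278.41: furniture, €200.00 or more → 8% → €22.27
Greeting card €3.33: general merchandise → 6.25% → €0.21
Office chair €112.43: furniture, under €200.00 → 0% → €0.00
AA batteries (8-pack) €13.96: general merchandise → 6.25% → €0.87
Dining chair €142.30: furniture, under €200.00 → 0% → €0.00
Haircut €25.66: taxable services → 7.5% → €1.92
Watch battery replacement €16.80: taxable services → 7.5% → €1.26
Game controller €31.98: electronic goods → 7.5% → €2.40
Pasta (2 lb) €2.53: groceries → 4.25% → €0.11
Total tax = €2.27 + €1.05 + €3.00 + €22.27 + €0.21 + €0.87 + €1.92 + €1.26 + €2.40 + €0.11 = €35.36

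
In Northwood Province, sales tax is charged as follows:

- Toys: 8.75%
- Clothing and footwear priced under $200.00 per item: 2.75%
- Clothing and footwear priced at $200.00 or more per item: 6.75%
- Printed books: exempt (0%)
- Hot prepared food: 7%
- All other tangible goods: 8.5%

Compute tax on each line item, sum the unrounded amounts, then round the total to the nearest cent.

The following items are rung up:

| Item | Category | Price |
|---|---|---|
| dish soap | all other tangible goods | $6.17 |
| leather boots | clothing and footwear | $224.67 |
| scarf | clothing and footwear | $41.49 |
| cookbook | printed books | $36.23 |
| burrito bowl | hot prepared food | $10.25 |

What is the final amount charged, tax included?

$336.36

Dish soap $6.17: all other tangible goods → 8.5% → $0.52445
Leather boots $224.67: clothing and footwear, $200.00 or more → 6.75% → $15.165225
Scarf $41.49: clothing and footwear, under $200.00 → 2.75% → $1.140975
Cookbook $36.23: printed books → 0% → $0.00
Burrito bowl $10.25: hot prepared food → 7% → $0.7175
Subtotal = $318.81; unrounded tax = $17.54815 → $17.55; total due = $336.36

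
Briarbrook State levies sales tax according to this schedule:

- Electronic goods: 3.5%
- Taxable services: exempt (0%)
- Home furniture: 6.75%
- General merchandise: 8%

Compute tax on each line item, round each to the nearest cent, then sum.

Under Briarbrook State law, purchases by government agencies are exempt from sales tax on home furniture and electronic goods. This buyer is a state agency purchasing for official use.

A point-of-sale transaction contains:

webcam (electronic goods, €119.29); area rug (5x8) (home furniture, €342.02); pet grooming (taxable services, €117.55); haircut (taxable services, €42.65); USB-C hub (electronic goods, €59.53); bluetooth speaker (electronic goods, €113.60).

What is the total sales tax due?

€0.00

Webcam €119.29: electronic goods, buyer-exempt → 0% → €0.00
Area rug (5x8) €342.02: home furniture, buyer-exempt → 0% → €0.00
Pet grooming €117.55: taxable services → 0% → €0.00
Haircut €42.65: taxable services → 0% → €0.00
USB-C hub €59.53: electronic goods, buyer-exempt → 0% → €0.00
Bluetooth speaker €113.60: electronic goods, buyer-exempt → 0% → €0.00
Total tax = €0.00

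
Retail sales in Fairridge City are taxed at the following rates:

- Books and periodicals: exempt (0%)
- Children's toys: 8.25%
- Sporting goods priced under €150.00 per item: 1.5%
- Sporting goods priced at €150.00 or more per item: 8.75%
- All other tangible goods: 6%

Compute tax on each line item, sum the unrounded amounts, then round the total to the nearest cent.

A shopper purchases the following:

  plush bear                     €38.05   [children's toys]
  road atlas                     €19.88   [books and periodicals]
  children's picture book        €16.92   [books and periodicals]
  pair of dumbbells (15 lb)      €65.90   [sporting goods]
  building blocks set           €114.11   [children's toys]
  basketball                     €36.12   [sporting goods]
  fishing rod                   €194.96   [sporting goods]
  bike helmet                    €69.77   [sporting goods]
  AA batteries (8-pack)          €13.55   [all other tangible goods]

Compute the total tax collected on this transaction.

€33.00

Plush bear €38.05: children's toys → 8.25% → €3.139125
Road atlas €19.88: books and periodicals → 0% → €0.00
Children's picture book €16.92: books and periodicals → 0% → €0.00
Pair of dumbbells (15 lb) €65.90: sporting goods, under €150.00 → 1.5% → €0.9885
Building blocks set €114.11: children's toys → 8.25% → €9.414075
Basketball €36.12: sporting goods, under €150.00 → 1.5% → €0.5418
Fishing rod €194.96: sporting goods, €150.00 or more → 8.75% → €17.059
Bike helmet €69.77: sporting goods, under €150.00 → 1.5% → €1.04655
AA batteries (8-pack) €13.55: all other tangible goods → 6% → €0.813
Unrounded tax sum = €33.00205 → €33.00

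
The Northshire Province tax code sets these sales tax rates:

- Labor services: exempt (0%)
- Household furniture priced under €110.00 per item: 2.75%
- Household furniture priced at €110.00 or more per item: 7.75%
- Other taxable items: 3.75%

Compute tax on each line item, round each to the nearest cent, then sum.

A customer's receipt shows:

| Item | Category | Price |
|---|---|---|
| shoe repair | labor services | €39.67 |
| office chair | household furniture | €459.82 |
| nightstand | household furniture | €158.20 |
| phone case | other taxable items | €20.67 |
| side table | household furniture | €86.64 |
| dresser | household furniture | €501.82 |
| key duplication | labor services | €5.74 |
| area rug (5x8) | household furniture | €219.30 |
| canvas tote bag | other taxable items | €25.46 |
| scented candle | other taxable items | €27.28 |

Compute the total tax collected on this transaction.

€108.92

Shoe repair €39.67: labor services → 0% → €0.00
Office chair €459.82: household furniture, €110.00 or more → 7.75% → €35.64
Nightstand €158.20: household furniture, €110.00 or more → 7.75% → €12.26
Phone case €20.67: other taxable items → 3.75% → €0.78
Side table €86.64: household furniture, under €110.00 → 2.75% → €2.38
Dresser €501.82: household furniture, €110.00 or more → 7.75% → €38.89
Key duplication €5.74: labor services → 0% → €0.00
Area rug (5x8) €219.30: household furniture, €110.00 or more → 7.75% → €17.00
Canvas tote bag €25.46: other taxable items → 3.75% → €0.95
Scented candle €27.28: other taxable items → 3.75% → €1.02
Total tax = €35.64 + €12.26 + €0.78 + €2.38 + €38.89 + €17.00 + €0.95 + €1.02 = €108.92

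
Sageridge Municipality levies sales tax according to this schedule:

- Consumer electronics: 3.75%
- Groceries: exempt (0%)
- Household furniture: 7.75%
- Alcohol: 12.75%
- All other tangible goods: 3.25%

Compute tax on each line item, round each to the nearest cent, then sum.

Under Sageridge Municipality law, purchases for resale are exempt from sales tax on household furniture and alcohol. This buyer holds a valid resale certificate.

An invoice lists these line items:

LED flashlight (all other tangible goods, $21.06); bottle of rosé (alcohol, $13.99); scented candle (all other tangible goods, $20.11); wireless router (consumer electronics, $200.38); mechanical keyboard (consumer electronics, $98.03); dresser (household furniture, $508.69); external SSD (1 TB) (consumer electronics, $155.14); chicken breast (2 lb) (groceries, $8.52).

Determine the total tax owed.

LED flashlight $21.06: all other tangible goods → 3.25% → $0.68
Bottle of rosé $13.99: alcohol, buyer-exempt → 0% → $0.00
Scented candle $20.11: all other tangible goods → 3.25% → $0.65
Wireless router $200.38: consumer electronics → 3.75% → $7.51
Mechanical keyboard $98.03: consumer electronics → 3.75% → $3.68
Dresser $508.69: household furniture, buyer-exempt → 0% → $0.00
External SSD (1 TB) $155.14: consumer electronics → 3.75% → $5.82
Chicken breast (2 lb) $8.52: groceries → 0% → $0.00
Total tax = $0.68 + $0.65 + $7.51 + $3.68 + $5.82 = $18.34

$18.34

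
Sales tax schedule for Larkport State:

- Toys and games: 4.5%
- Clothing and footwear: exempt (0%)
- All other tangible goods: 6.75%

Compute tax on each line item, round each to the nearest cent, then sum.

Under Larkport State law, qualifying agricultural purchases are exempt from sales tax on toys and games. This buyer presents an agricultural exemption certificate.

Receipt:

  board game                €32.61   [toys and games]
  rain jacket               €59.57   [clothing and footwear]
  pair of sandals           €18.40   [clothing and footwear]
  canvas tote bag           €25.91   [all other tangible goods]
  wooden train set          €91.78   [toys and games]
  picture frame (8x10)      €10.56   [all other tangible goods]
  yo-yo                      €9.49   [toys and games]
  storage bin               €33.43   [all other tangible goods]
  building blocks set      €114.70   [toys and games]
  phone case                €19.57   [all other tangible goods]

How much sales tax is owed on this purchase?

€6.04

Board game €32.61: toys and games, buyer-exempt → 0% → €0.00
Rain jacket €59.57: clothing and footwear → 0% → €0.00
Pair of sandals €18.40: clothing and footwear → 0% → €0.00
Canvas tote bag €25.91: all other tangible goods → 6.75% → €1.75
Wooden train set €91.78: toys and games, buyer-exempt → 0% → €0.00
Picture frame (8x10) €10.56: all other tangible goods → 6.75% → €0.71
Yo-yo €9.49: toys and games, buyer-exempt → 0% → €0.00
Storage bin €33.43: all other tangible goods → 6.75% → €2.26
Building blocks set €114.70: toys and games, buyer-exempt → 0% → €0.00
Phone case €19.57: all other tangible goods → 6.75% → €1.32
Total tax = €1.75 + €0.71 + €2.26 + €1.32 = €6.04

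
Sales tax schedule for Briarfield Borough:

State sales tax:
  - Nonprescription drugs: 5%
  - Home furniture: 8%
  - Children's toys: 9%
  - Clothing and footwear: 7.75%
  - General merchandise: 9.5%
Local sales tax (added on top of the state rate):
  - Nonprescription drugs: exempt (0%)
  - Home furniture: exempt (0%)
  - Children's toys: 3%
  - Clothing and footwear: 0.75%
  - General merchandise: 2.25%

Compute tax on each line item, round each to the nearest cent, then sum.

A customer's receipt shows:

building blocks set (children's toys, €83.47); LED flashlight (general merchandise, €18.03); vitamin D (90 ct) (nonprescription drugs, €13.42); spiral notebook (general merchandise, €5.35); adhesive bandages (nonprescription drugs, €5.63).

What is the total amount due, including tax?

€139.62

Building blocks set €83.47: children's toys → 9% + 3% local = 12% → €10.02
LED flashlight €18.03: general merchandise → 9.5% + 2.25% local = 11.75% → €2.12
Vitamin D (90 ct) €13.42: nonprescription drugs → 5% + 0% local = 5% → €0.67
Spiral notebook €5.35: general merchandise → 9.5% + 2.25% local = 11.75% → €0.63
Adhesive bandages €5.63: nonprescription drugs → 5% + 0% local = 5% → €0.28
Subtotal = €125.90; tax = €13.72; total due = €139.62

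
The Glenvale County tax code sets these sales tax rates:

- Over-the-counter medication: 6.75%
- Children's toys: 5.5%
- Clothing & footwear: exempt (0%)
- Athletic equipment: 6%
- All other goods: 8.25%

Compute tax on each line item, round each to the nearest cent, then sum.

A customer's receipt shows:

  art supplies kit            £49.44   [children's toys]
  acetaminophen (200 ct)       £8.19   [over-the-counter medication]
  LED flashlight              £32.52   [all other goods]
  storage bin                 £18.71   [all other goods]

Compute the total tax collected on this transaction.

Art supplies kit £49.44: children's toys → 5.5% → £2.72
Acetaminophen (200 ct) £8.19: over-the-counter medication → 6.75% → £0.55
LED flashlight £32.52: all other goods → 8.25% → £2.68
Storage bin £18.71: all other goods → 8.25% → £1.54
Total tax = £2.72 + £0.55 + £2.68 + £1.54 = £7.49

£7.49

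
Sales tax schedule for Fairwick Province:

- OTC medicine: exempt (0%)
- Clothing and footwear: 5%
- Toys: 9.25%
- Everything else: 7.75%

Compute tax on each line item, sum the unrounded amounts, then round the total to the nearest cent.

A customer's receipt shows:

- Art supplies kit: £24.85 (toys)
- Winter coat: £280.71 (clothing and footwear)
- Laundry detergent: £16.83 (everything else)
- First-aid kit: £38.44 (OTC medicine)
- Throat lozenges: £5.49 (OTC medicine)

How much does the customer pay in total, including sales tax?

Art supplies kit £24.85: toys → 9.25% → £2.298625
Winter coat £280.71: clothing and footwear → 5% → £14.0355
Laundry detergent £16.83: everything else → 7.75% → £1.304325
First-aid kit £38.44: OTC medicine → 0% → £0.00
Throat lozenges £5.49: OTC medicine → 0% → £0.00
Subtotal = £366.32; unrounded tax = £17.63845 → £17.64; total due = £383.96

£383.96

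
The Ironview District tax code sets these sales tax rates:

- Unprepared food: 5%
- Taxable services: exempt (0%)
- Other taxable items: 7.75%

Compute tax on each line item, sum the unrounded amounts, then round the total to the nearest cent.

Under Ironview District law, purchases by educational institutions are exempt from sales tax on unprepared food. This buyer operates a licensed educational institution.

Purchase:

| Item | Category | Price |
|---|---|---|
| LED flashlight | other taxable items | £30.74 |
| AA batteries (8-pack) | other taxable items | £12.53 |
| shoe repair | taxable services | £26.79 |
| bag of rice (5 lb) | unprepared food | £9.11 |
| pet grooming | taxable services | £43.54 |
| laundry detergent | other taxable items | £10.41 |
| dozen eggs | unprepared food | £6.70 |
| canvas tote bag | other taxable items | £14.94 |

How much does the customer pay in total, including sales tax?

LED flashlight £30.74: other taxable items → 7.75% → £2.38235
AA batteries (8-pack) £12.53: other taxable items → 7.75% → £0.971075
Shoe repair £26.79: taxable services → 0% → £0.00
Bag of rice (5 lb) £9.11: unprepared food, buyer-exempt → 0% → £0.00
Pet grooming £43.54: taxable services → 0% → £0.00
Laundry detergent £10.41: other taxable items → 7.75% → £0.806775
Dozen eggs £6.70: unprepared food, buyer-exempt → 0% → £0.00
Canvas tote bag £14.94: other taxable items → 7.75% → £1.15785
Subtotal = £154.76; unrounded tax = £5.31805 → £5.32; total due = £160.08

£160.08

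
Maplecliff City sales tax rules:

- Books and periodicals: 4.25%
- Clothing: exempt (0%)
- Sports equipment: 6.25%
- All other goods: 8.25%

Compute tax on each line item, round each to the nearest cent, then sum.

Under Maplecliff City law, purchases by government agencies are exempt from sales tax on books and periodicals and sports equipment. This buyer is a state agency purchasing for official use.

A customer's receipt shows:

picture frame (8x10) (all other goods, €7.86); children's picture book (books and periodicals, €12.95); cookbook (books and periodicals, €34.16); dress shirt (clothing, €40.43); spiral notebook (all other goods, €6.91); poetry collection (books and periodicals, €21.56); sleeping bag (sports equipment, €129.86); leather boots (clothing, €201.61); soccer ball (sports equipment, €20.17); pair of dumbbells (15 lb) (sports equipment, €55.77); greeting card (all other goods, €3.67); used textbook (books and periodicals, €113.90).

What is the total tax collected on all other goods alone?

€1.52

Picture frame (8x10) €7.86: all other goods → 8.25% → €0.65
Spiral notebook €6.91: all other goods → 8.25% → €0.57
Greeting card €3.67: all other goods → 8.25% → €0.30
Tax on all other goods = €0.65 + €0.57 + €0.30 = €1.52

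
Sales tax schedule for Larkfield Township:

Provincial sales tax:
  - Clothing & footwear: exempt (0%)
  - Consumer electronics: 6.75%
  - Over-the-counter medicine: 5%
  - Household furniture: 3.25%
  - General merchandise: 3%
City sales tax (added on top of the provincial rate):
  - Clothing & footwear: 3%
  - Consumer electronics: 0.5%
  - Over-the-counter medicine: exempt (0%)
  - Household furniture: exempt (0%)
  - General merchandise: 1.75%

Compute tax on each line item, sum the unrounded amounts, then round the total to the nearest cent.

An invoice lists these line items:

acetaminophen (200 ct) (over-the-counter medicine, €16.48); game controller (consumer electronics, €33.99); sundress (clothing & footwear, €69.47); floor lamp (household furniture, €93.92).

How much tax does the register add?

Acetaminophen (200 ct) €16.48: over-the-counter medicine → 5% + 0% city = 5% → €0.824
Game controller €33.99: consumer electronics → 6.75% + 0.5% city = 7.25% → €2.464275
Sundress €69.47: clothing & footwear → 0% + 3% city = 3% → €2.0841
Floor lamp €93.92: household furniture → 3.25% + 0% city = 3.25% → €3.0524
Unrounded tax sum = €8.424775 → €8.42

€8.42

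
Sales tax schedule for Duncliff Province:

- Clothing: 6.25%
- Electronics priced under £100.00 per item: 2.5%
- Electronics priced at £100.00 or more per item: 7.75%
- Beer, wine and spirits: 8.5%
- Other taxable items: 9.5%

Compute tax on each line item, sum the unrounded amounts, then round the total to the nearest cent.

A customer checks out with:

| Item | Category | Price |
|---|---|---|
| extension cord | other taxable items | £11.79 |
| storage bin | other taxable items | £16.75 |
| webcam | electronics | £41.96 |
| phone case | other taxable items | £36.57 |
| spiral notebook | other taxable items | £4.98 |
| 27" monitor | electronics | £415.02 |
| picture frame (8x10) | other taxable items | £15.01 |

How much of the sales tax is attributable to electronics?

Webcam £41.96: electronics, under £100.00 → 2.5% → £1.049
27" monitor £415.02: electronics, £100.00 or more → 7.75% → £32.16405
Tax on electronics: unrounded sum = £33.21305 → £33.21

£33.21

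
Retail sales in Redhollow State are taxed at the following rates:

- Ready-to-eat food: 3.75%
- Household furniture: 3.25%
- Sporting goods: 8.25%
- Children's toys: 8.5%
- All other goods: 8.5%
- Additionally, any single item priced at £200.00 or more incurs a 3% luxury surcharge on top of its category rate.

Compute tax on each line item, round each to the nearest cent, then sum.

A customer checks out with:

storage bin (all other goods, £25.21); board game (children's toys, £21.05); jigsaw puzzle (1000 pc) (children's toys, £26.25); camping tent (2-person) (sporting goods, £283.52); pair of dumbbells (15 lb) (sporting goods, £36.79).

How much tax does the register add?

£41.10

Storage bin £25.21: all other goods → 8.5% → £2.14
Board game £21.05: children's toys → 8.5% → £1.79
Jigsaw puzzle (1000 pc) £26.25: children's toys → 8.5% → £2.23
Camping tent (2-person) £283.52: sporting goods → 8.25% + 3% surcharge = 11.25% → £31.90
Pair of dumbbells (15 lb) £36.79: sporting goods → 8.25% → £3.04
Total tax = £2.14 + £1.79 + £2.23 + £31.90 + £3.04 = £41.10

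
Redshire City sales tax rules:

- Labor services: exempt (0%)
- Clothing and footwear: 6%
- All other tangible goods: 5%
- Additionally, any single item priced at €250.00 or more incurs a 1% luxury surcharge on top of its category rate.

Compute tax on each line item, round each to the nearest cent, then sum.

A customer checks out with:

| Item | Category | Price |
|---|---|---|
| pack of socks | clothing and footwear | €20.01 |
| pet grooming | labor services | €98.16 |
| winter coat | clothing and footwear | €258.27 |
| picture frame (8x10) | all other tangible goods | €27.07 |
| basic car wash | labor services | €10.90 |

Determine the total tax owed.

€20.63

Pack of socks €20.01: clothing and footwear → 6% → €1.20
Pet grooming €98.16: labor services → 0% → €0.00
Winter coat €258.27: clothing and footwear → 6% + 1% surcharge = 7% → €18.08
Picture frame (8x10) €27.07: all other tangible goods → 5% → €1.35
Basic car wash €10.90: labor services → 0% → €0.00
Total tax = €1.20 + €18.08 + €1.35 = €20.63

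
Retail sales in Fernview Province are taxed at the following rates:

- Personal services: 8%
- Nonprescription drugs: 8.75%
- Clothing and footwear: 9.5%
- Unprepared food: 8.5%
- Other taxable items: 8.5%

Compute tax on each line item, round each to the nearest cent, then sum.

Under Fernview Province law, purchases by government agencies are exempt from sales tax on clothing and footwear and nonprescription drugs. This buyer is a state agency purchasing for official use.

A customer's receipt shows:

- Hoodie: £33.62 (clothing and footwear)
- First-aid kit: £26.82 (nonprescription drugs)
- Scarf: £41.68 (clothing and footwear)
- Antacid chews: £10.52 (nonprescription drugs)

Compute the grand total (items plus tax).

Hoodie £33.62: clothing and footwear, buyer-exempt → 0% → £0.00
First-aid kit £26.82: nonprescription drugs, buyer-exempt → 0% → £0.00
Scarf £41.68: clothing and footwear, buyer-exempt → 0% → £0.00
Antacid chews £10.52: nonprescription drugs, buyer-exempt → 0% → £0.00
Subtotal = £112.64; tax = £0.00; total due = £112.64

£112.64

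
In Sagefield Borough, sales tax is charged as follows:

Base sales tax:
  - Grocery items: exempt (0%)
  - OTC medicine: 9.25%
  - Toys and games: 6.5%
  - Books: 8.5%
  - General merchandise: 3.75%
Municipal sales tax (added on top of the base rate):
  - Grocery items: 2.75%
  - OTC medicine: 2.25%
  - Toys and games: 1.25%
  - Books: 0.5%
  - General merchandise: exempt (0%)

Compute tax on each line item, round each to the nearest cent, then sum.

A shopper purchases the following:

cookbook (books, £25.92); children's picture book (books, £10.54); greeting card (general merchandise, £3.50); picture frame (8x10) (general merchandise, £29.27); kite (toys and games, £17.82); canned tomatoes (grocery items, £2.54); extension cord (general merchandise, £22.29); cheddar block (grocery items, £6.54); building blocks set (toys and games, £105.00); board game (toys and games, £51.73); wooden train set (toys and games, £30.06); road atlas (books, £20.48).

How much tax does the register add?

Cookbook £25.92: books → 8.5% + 0.5% municipal = 9% → £2.33
Children's picture book £10.54: books → 8.5% + 0.5% municipal = 9% → £0.95
Greeting card £3.50: general merchandise → 3.75% + 0% municipal = 3.75% → £0.13
Picture frame (8x10) £29.27: general merchandise → 3.75% + 0% municipal = 3.75% → £1.10
Kite £17.82: toys and games → 6.5% + 1.25% municipal = 7.75% → £1.38
Canned tomatoes £2.54: grocery items → 0% + 2.75% municipal = 2.75% → £0.07
Extension cord £22.29: general merchandise → 3.75% + 0% municipal = 3.75% → £0.84
Cheddar block £6.54: grocery items → 0% + 2.75% municipal = 2.75% → £0.18
Building blocks set £105.00: toys and games → 6.5% + 1.25% municipal = 7.75% → £8.14
Board game £51.73: toys and games → 6.5% + 1.25% municipal = 7.75% → £4.01
Wooden train set £30.06: toys and games → 6.5% + 1.25% municipal = 7.75% → £2.33
Road atlas £20.48: books → 8.5% + 0.5% municipal = 9% → £1.84
Total tax = £2.33 + £0.95 + £0.13 + £1.10 + £1.38 + £0.07 + £0.84 + £0.18 + £8.14 + £4.01 + £2.33 + £1.84 = £23.30

£23.30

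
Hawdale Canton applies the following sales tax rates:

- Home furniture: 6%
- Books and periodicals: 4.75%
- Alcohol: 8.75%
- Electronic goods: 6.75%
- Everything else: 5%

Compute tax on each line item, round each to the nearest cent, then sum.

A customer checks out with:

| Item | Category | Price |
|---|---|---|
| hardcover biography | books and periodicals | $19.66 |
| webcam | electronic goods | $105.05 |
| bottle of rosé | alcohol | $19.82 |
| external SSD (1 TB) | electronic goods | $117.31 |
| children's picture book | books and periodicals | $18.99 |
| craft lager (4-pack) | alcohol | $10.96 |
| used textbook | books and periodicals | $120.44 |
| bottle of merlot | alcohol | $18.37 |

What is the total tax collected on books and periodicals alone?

$7.55

Hardcover biography $19.66: books and periodicals → 4.75% → $0.93
Children's picture book $18.99: books and periodicals → 4.75% → $0.90
Used textbook $120.44: books and periodicals → 4.75% → $5.72
Tax on books and periodicals = $0.93 + $0.90 + $5.72 = $7.55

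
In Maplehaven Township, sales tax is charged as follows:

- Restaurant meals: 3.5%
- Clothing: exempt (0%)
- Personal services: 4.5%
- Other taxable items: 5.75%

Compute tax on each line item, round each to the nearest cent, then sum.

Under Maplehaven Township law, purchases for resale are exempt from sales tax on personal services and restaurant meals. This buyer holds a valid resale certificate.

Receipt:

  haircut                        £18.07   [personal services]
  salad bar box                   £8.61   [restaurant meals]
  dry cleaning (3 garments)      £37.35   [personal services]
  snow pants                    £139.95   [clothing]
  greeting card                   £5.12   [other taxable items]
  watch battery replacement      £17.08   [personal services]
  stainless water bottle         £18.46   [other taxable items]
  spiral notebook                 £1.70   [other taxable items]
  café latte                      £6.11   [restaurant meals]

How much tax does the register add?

Haircut £18.07: personal services, buyer-exempt → 0% → £0.00
Salad bar box £8.61: restaurant meals, buyer-exempt → 0% → £0.00
Dry cleaning (3 garments) £37.35: personal services, buyer-exempt → 0% → £0.00
Snow pants £139.95: clothing → 0% → £0.00
Greeting card £5.12: other taxable items → 5.75% → £0.29
Watch battery replacement £17.08: personal services, buyer-exempt → 0% → £0.00
Stainless water bottle £18.46: other taxable items → 5.75% → £1.06
Spiral notebook £1.70: other taxable items → 5.75% → £0.10
Café latte £6.11: restaurant meals, buyer-exempt → 0% → £0.00
Total tax = £0.29 + £1.06 + £0.10 = £1.45

£1.45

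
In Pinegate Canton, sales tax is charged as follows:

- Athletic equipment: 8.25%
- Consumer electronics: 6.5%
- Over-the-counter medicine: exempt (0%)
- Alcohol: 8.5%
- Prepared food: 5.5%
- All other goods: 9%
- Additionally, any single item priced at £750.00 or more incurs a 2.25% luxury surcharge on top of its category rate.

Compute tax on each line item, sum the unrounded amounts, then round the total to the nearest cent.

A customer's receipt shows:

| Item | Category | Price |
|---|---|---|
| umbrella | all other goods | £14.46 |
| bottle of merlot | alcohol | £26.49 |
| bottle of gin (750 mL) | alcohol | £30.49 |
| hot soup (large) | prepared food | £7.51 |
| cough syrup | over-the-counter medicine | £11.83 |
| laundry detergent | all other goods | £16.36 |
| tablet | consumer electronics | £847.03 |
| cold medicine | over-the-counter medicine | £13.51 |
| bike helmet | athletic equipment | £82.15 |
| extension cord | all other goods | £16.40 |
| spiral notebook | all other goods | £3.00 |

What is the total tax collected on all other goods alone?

Umbrella £14.46: all other goods → 9% → £1.3014
Laundry detergent £16.36: all other goods → 9% → £1.4724
Extension cord £16.40: all other goods → 9% → £1.476
Spiral notebook £3.00: all other goods → 9% → £0.27
Tax on all other goods: unrounded sum = £4.5198 → £4.52

£4.52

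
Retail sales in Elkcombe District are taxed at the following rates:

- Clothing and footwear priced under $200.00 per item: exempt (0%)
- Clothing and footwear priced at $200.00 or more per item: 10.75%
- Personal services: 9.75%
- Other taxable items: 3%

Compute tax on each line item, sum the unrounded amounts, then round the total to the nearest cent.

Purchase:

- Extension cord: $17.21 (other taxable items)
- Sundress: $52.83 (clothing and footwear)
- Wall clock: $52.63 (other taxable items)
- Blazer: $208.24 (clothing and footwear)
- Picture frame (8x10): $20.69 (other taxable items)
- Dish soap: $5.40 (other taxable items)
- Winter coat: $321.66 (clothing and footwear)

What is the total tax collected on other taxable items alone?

Extension cord $17.21: other taxable items → 3% → $0.5163
Wall clock $52.63: other taxable items → 3% → $1.5789
Picture frame (8x10) $20.69: other taxable items → 3% → $0.6207
Dish soap $5.40: other taxable items → 3% → $0.162
Tax on other taxable items: unrounded sum = $2.8779 → $2.88

$2.88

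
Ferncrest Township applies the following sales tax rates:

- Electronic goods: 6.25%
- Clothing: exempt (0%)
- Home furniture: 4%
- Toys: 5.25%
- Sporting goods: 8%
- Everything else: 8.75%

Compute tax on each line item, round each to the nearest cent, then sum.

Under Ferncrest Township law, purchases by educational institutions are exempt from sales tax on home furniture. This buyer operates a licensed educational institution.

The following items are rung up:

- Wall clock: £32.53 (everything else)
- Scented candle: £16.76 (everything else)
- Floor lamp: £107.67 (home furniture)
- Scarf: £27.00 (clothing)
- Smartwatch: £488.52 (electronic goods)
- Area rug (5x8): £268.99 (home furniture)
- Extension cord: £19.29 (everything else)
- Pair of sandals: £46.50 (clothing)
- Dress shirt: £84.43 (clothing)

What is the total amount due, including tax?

Wall clock £32.53: everything else → 8.75% → £2.85
Scented candle £16.76: everything else → 8.75% → £1.47
Floor lamp £107.67: home furniture, buyer-exempt → 0% → £0.00
Scarf £27.00: clothing → 0% → £0.00
Smartwatch £488.52: electronic goods → 6.25% → £30.53
Area rug (5x8) £268.99: home furniture, buyer-exempt → 0% → £0.00
Extension cord £19.29: everything else → 8.75% → £1.69
Pair of sandals £46.50: clothing → 0% → £0.00
Dress shirt £84.43: clothing → 0% → £0.00
Subtotal = £1091.69; tax = £36.54; total due = £1128.23

£1128.23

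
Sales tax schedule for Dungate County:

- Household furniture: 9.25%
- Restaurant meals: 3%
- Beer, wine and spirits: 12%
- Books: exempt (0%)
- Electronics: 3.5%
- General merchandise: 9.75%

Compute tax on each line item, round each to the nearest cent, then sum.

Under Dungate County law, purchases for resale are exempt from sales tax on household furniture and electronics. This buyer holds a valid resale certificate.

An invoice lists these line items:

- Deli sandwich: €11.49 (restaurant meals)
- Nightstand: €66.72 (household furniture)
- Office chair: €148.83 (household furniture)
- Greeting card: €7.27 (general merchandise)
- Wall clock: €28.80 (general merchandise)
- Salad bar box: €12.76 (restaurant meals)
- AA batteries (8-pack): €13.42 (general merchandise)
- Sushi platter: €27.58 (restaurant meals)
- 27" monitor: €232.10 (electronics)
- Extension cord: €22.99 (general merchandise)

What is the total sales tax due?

Deli sandwich €11.49: restaurant meals → 3% → €0.34
Nightstand €66.72: household furniture, buyer-exempt → 0% → €0.00
Office chair €148.83: household furniture, buyer-exempt → 0% → €0.00
Greeting card €7.27: general merchandise → 9.75% → €0.71
Wall clock €28.80: general merchandise → 9.75% → €2.81
Salad bar box €12.76: restaurant meals → 3% → €0.38
AA batteries (8-pack) €13.42: general merchandise → 9.75% → €1.31
Sushi platter €27.58: restaurant meals → 3% → €0.83
27" monitor €232.10: electronics, buyer-exempt → 0% → €0.00
Extension cord €22.99: general merchandise → 9.75% → €2.24
Total tax = €0.34 + €0.71 + €2.81 + €0.38 + €1.31 + €0.83 + €2.24 = €8.62

€8.62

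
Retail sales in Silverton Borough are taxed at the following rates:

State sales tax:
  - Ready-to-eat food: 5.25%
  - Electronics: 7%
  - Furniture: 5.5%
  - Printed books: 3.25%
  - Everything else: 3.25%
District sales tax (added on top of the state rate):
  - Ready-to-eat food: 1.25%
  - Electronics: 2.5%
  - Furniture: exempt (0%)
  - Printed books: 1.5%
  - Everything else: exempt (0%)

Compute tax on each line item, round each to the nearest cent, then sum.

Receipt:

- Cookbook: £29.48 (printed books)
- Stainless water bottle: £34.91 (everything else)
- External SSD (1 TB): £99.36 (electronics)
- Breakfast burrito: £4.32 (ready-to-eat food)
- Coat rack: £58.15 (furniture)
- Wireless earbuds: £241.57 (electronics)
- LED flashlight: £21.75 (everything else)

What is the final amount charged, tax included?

Cookbook £29.48: printed books → 3.25% + 1.5% district = 4.75% → £1.40
Stainless water bottle £34.91: everything else → 3.25% + 0% district = 3.25% → £1.13
External SSD (1 TB) £99.36: electronics → 7% + 2.5% district = 9.5% → £9.44
Breakfast burrito £4.32: ready-to-eat food → 5.25% + 1.25% district = 6.5% → £0.28
Coat rack £58.15: furniture → 5.5% + 0% district = 5.5% → £3.20
Wireless earbuds £241.57: electronics → 7% + 2.5% district = 9.5% → £22.95
LED flashlight £21.75: everything else → 3.25% + 0% district = 3.25% → £0.71
Subtotal = £489.54; tax = £39.11; total due = £528.65

£528.65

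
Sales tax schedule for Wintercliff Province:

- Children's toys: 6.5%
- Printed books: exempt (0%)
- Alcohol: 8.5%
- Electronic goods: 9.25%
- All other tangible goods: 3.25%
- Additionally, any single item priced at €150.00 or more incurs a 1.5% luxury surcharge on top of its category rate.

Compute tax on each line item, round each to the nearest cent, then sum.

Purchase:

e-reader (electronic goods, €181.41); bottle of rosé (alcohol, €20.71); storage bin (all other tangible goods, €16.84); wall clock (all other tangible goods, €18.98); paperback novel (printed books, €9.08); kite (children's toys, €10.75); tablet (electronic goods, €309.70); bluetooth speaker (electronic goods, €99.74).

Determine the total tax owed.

E-reader €181.41: electronic goods → 9.25% + 1.5% surcharge = 10.75% → €19.50
Bottle of rosé €20.71: alcohol → 8.5% → €1.76
Storage bin €16.84: all other tangible goods → 3.25% → €0.55
Wall clock €18.98: all other tangible goods → 3.25% → €0.62
Paperback novel €9.08: printed books → 0% → €0.00
Kite €10.75: children's toys → 6.5% → €0.70
Tablet €309.70: electronic goods → 9.25% + 1.5% surcharge = 10.75% → €33.29
Bluetooth speaker €99.74: electronic goods → 9.25% → €9.23
Total tax = €19.50 + €1.76 + €0.55 + €0.62 + €0.70 + €33.29 + €9.23 = €65.65

€65.65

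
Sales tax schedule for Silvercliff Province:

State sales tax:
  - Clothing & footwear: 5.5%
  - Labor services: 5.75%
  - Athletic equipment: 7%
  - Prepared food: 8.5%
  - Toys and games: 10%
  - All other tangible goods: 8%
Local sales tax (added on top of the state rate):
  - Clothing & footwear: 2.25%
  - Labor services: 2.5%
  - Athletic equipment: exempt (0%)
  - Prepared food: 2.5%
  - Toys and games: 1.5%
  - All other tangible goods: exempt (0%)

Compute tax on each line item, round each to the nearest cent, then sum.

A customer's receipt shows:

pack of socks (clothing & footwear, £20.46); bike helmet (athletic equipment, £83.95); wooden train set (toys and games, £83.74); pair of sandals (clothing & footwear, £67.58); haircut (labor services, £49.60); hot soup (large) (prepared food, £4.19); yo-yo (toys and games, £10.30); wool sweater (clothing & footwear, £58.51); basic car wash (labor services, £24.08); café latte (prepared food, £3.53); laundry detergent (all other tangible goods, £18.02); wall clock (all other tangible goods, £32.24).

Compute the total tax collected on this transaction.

£39.00

Pack of socks £20.46: clothing & footwear → 5.5% + 2.25% local = 7.75% → £1.59
Bike helmet £83.95: athletic equipment → 7% + 0% local = 7% → £5.88
Wooden train set £83.74: toys and games → 10% + 1.5% local = 11.5% → £9.63
Pair of sandals £67.58: clothing & footwear → 5.5% + 2.25% local = 7.75% → £5.24
Haircut £49.60: labor services → 5.75% + 2.5% local = 8.25% → £4.09
Hot soup (large) £4.19: prepared food → 8.5% + 2.5% local = 11% → £0.46
Yo-yo £10.30: toys and games → 10% + 1.5% local = 11.5% → £1.18
Wool sweater £58.51: clothing & footwear → 5.5% + 2.25% local = 7.75% → £4.53
Basic car wash £24.08: labor services → 5.75% + 2.5% local = 8.25% → £1.99
Café latte £3.53: prepared food → 8.5% + 2.5% local = 11% → £0.39
Laundry detergent £18.02: all other tangible goods → 8% + 0% local = 8% → £1.44
Wall clock £32.24: all other tangible goods → 8% + 0% local = 8% → £2.58
Total tax = £1.59 + £5.88 + £9.63 + £5.24 + £4.09 + £0.46 + £1.18 + £4.53 + £1.99 + £0.39 + £1.44 + £2.58 = £39.00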